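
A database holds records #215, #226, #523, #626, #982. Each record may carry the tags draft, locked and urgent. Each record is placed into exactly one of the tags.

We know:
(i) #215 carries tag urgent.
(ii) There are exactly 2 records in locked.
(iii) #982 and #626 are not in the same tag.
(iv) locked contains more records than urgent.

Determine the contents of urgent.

From (i): #215 ∈ urgent.
Suppose #226 ∈ urgent: no assignment then satisfies all the clues, so #226 ∉ urgent.

urgent = {#215}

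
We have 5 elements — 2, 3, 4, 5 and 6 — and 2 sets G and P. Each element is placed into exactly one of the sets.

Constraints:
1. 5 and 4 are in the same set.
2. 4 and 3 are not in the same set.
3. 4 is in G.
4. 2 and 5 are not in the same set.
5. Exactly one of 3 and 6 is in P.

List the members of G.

G = {4, 5, 6}

From (3): 4 ∈ G.
(1): 5 matches 4: 5 ∈ G.
(2): 3 ∉ G.
(4): 2 ∉ G.
Only one set left: 2 ∈ P.
Only one set left: 3 ∈ P.
(5) (exactly one): 6 ∉ P.
Only one set left: 6 ∈ G.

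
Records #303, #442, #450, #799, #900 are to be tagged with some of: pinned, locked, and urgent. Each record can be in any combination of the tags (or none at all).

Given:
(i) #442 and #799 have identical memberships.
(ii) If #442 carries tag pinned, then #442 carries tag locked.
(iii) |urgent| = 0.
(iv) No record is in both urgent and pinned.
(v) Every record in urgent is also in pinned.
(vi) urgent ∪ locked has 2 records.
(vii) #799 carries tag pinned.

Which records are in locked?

locked = {#442, #799}

From (vii): #799 ∈ pinned.
(i): #442 matches #799: #442 ∈ pinned.
(ii): #442 ∈ locked.
(iii): urgent already has 0, so the rest are out.
(i): #799 matches #442: #799 ∈ locked.
Suppose #303 ∈ locked: no assignment then satisfies all the clues, so #303 ∉ locked.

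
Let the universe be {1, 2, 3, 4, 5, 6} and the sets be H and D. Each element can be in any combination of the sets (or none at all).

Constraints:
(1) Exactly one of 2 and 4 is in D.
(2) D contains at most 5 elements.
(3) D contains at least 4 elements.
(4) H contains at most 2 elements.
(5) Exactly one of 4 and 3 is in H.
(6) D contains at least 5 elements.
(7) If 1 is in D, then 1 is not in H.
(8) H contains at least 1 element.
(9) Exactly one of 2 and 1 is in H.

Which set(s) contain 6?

6: D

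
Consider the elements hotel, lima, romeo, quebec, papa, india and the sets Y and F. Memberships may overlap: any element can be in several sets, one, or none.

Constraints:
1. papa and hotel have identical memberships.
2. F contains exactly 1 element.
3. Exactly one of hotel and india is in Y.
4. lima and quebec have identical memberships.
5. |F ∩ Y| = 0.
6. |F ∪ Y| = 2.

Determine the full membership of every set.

Y = {india}; F = {romeo}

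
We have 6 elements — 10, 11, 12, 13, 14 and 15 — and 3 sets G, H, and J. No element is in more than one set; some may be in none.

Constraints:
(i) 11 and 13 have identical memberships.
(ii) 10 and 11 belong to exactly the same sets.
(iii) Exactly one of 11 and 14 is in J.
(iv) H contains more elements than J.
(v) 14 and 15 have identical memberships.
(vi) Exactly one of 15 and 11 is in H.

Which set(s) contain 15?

15: J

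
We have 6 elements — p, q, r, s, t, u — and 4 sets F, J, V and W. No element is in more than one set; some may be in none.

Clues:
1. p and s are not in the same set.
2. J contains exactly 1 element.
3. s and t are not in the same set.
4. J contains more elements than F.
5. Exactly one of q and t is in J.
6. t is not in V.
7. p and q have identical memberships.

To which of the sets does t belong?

t: J

From (6): t ∉ V.
Suppose t ∈ F: no assignment then satisfies all the clues, so t ∉ F.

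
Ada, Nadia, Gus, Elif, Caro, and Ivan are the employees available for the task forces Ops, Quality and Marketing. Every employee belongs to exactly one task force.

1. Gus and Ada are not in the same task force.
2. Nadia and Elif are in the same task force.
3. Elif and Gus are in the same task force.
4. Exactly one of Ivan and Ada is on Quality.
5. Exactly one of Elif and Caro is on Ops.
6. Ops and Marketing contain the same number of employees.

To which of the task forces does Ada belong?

Ada: Marketing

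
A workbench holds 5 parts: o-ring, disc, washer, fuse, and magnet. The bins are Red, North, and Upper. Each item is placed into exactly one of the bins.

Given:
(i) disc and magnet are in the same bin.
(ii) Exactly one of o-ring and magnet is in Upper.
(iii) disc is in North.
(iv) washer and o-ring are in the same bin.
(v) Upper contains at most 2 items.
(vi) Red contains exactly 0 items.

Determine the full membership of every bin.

Red = {}; North = {disc, fuse, magnet}; Upper = {o-ring, washer}

From (iii): disc ∈ North.
(i): magnet matches disc: magnet ∉ Red.
(i): magnet matches disc: magnet ∈ North.
(ii) (exactly one): o-ring ∈ Upper.
(iv): washer matches o-ring: washer ∉ Red.
(iv): washer matches o-ring: washer ∉ North.
(iv): washer matches o-ring: washer ∈ Upper.
(v): Upper already has 2, so the rest are out.
(vi): Red already has 0, so the rest are out.
Only one bin left: fuse ∈ North.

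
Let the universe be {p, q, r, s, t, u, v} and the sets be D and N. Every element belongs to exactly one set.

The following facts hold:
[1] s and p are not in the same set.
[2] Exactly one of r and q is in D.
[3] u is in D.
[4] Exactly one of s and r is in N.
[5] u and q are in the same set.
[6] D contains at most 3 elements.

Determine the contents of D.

D = {q, s, u}

From (3): u ∈ D.
(5): q matches u: q ∈ D.
(2) (exactly one): r ∉ D.
Only one set left: r ∈ N.
(4) (exactly one): s ∉ N.
Only one set left: s ∈ D.
(1): p ∉ D.
(6): D already has 3, so the rest are out.
Only one set left: p ∈ N.
Only one set left: t ∈ N.
Only one set left: v ∈ N.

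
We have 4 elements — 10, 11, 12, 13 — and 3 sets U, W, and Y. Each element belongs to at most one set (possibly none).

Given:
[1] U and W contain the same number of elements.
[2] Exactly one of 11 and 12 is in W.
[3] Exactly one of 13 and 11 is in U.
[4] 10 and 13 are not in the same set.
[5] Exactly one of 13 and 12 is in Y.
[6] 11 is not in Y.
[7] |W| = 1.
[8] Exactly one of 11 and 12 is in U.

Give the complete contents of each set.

U = {11}; W = {12}; Y = {13}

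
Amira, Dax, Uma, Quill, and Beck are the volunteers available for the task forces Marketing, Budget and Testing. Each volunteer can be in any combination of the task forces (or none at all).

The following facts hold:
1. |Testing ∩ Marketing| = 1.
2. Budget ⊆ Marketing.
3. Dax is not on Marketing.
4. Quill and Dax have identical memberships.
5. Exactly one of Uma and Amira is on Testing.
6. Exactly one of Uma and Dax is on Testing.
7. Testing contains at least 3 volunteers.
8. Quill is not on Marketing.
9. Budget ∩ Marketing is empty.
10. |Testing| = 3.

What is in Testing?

Testing = {Amira, Dax, Quill}

From (3): Dax ∉ Marketing.
From (8): Quill ∉ Marketing.
(2) contrapositive: Dax ∉ Budget.
(2) contrapositive: Quill ∉ Budget.
Suppose Amira ∉ Testing: no assignment then satisfies all the clues, so Amira ∈ Testing.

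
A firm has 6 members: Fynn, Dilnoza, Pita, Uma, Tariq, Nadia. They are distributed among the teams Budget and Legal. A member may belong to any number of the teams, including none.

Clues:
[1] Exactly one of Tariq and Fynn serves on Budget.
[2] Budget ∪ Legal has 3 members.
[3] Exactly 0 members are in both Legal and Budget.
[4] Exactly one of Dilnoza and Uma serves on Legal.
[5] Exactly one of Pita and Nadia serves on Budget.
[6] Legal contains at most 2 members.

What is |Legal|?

1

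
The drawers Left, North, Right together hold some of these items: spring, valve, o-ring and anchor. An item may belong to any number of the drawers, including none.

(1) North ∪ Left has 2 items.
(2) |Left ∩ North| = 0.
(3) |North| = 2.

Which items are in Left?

Left = {}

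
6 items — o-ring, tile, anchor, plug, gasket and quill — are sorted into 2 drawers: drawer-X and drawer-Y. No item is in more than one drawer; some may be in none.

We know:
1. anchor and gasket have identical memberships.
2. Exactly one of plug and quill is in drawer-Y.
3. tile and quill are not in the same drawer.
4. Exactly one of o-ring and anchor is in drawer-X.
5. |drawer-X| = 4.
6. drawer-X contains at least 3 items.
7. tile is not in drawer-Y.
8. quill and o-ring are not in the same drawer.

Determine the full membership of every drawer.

drawer-X = {anchor, gasket, plug, tile}; drawer-Y = {quill}

From (7): tile ∉ drawer-Y.
Suppose o-ring ∈ drawer-X: no assignment then satisfies all the clues, so o-ring ∉ drawer-X.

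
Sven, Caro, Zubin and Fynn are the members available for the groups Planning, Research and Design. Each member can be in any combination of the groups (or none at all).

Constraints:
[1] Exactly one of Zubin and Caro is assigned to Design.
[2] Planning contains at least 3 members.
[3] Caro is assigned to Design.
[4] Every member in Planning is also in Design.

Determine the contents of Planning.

From (3): Caro ∈ Design.
(1) (exactly one): Zubin ∉ Design.
(4) contrapositive: Zubin ∉ Planning.
(2): only 3 candidates remain for Planning, so all are in.
(4) with Sven ∈ Planning: Sven ∈ Design.
(4) with Fynn ∈ Planning: Fynn ∈ Design.

Planning = {Caro, Fynn, Sven}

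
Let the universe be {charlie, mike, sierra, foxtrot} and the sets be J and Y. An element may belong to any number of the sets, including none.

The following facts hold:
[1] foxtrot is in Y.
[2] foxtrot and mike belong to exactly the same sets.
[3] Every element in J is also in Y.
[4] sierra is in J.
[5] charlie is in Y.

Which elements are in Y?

From (1): foxtrot ∈ Y.
From (4): sierra ∈ J.
From (5): charlie ∈ Y.
(2): mike matches foxtrot: mike ∈ Y.
(3) with sierra ∈ J: sierra ∈ Y.

Y = {charlie, foxtrot, mike, sierra}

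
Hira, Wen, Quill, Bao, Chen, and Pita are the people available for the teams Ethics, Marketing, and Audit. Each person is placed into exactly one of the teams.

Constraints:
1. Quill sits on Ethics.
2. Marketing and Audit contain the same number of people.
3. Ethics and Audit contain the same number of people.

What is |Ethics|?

2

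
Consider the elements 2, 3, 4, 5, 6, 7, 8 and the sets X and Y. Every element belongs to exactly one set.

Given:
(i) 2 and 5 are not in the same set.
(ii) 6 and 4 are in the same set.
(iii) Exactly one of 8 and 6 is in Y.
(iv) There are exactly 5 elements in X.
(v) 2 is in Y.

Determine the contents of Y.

Y = {2, 8}

From (v): 2 ∈ Y.
(i): 5 ∉ Y.
Only one set left: 5 ∈ X.
Suppose 3 ∈ Y: no assignment then satisfies all the clues, so 3 ∉ Y.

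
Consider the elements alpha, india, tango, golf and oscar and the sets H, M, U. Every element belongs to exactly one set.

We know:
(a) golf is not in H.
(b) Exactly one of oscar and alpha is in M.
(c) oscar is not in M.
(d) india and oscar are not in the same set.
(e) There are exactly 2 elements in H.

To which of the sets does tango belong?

tango: H

From (a): golf ∉ H.
From (c): oscar ∉ M.
(b) (exactly one): alpha ∈ M.
Suppose tango ∉ H: no assignment then satisfies all the clues, so tango ∈ H.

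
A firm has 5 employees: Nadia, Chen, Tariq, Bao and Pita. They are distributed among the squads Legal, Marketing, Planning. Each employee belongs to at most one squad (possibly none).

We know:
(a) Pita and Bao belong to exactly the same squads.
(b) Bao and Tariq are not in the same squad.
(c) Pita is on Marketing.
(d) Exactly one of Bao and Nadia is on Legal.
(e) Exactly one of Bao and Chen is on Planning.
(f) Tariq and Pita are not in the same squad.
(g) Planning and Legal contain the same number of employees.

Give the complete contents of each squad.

Legal = {Nadia}; Marketing = {Bao, Pita}; Planning = {Chen}

From (c): Pita ∈ Marketing.
(a): Bao matches Pita: Bao ∉ Legal.
(a): Bao matches Pita: Bao ∈ Marketing.
(b): Tariq ∉ Marketing.
(d) (exactly one): Nadia ∈ Legal.
(e) (exactly one): Chen ∈ Planning.
Suppose Tariq ∈ Legal: no assignment then satisfies all the clues, so Tariq ∉ Legal.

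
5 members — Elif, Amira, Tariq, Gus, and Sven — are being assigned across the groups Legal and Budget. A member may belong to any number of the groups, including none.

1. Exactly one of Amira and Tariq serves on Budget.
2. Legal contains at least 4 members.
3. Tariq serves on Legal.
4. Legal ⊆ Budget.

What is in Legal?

From (3): Tariq ∈ Legal.
(4) with Tariq ∈ Legal: Tariq ∈ Budget.
(1) (exactly one): Amira ∉ Budget.
(4) contrapositive: Amira ∉ Legal.
(2): only 4 candidates remain for Legal, so all are in.
(4) with Elif ∈ Legal: Elif ∈ Budget.
(4) with Gus ∈ Legal: Gus ∈ Budget.
(4) with Sven ∈ Legal: Sven ∈ Budget.

Legal = {Elif, Gus, Sven, Tariq}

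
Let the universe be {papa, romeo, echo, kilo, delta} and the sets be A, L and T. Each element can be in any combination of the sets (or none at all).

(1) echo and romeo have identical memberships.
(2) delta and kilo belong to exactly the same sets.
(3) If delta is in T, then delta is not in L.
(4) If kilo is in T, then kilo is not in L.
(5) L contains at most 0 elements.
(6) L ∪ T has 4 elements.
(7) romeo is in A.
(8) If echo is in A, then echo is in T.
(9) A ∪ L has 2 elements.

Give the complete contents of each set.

A = {echo, romeo}; L = {}; T = {delta, echo, kilo, romeo}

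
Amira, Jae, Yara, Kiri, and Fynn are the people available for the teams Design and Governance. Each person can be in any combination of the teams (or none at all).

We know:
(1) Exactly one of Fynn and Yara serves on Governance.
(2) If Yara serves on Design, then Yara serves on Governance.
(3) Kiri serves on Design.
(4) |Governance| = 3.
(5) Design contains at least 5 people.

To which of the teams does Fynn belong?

From (3): Kiri ∈ Design.
(5): only 5 candidates remain for Design, so all are in.
(2): Yara ∈ Governance.
(1) (exactly one): Fynn ∉ Governance.

Fynn: Design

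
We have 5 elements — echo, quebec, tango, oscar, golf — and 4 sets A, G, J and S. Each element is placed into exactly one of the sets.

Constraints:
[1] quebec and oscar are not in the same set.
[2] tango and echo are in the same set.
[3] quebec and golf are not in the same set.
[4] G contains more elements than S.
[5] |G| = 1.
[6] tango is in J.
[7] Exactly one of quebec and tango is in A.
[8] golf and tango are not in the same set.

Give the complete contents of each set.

A = {quebec}; G = {golf}; J = {echo, oscar, tango}; S = {}

From (6): tango ∈ J.
(2): echo matches tango: echo ∉ A.
(2): echo matches tango: echo ∉ G.
(2): echo matches tango: echo ∈ J.
(7) (exactly one): quebec ∈ A.
(8): golf ∉ J.
(1): oscar ∉ A.
(3): golf ∉ A.
Suppose oscar ∈ G: no assignment then satisfies all the clues, so oscar ∉ G.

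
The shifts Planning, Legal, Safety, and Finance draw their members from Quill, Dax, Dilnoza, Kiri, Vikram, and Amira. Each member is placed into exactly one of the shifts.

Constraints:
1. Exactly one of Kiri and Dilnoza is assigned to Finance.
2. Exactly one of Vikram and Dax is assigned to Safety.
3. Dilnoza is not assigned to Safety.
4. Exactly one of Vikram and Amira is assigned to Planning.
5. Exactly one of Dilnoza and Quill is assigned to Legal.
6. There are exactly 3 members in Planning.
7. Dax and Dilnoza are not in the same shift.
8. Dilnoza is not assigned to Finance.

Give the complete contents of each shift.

Planning = {Amira, Dax, Quill}; Legal = {Dilnoza}; Safety = {Vikram}; Finance = {Kiri}

From (3): Dilnoza ∉ Safety.
From (8): Dilnoza ∉ Finance.
(1) (exactly one): Kiri ∈ Finance.
Suppose Quill ∉ Planning: no assignment then satisfies all the clues, so Quill ∈ Planning.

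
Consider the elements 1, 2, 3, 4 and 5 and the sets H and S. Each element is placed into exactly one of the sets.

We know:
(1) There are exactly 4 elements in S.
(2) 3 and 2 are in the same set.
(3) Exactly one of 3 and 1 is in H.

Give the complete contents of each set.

H = {1}; S = {2, 3, 4, 5}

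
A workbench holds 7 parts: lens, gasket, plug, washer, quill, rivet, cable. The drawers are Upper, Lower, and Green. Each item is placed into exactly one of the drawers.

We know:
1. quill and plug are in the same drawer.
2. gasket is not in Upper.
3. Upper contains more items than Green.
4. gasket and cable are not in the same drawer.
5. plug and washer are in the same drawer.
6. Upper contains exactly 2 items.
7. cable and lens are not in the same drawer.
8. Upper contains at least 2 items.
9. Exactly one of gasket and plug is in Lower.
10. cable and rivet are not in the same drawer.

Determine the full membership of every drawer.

Upper = {lens, rivet}; Lower = {cable, plug, quill, washer}; Green = {gasket}

From (2): gasket ∉ Upper.
Suppose lens ∉ Upper: no assignment then satisfies all the clues, so lens ∈ Upper.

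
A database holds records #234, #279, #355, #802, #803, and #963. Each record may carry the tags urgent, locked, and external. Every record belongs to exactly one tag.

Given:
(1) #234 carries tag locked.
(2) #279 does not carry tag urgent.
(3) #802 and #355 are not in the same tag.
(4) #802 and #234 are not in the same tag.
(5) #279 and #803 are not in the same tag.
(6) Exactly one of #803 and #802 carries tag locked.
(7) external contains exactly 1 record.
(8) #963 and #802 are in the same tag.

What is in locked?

locked = {#234, #355, #803}

From (1): #234 ∈ locked.
From (2): #279 ∉ urgent.
(4): #802 ∉ locked.
(6) (exactly one): #803 ∈ locked.
(8): #963 matches #802: #963 ∉ locked.
(5): #279 ∉ locked.
Only one tag left: #279 ∈ external.
(7): external already has 1, so the rest are out.
Only one tag left: #802 ∈ urgent.
Only one tag left: #963 ∈ urgent.
(3): #355 ∉ urgent.
Only one tag left: #355 ∈ locked.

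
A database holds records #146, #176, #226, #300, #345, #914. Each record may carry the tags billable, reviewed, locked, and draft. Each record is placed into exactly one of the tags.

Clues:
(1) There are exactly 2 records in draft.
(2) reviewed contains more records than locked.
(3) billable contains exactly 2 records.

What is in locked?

locked = {}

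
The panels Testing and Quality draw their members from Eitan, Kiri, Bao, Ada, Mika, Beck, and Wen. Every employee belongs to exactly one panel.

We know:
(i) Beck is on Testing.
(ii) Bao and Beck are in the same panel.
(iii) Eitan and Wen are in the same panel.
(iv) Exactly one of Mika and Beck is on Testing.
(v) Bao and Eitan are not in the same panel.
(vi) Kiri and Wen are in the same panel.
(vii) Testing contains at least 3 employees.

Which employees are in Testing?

From (i): Beck ∈ Testing.
(ii): Bao matches Beck: Bao ∈ Testing.
(iv) (exactly one): Mika ∉ Testing.
(v): Eitan ∉ Testing.
Only one panel left: Eitan ∈ Quality.
Only one panel left: Mika ∈ Quality.
(iii): Wen matches Eitan: Wen ∉ Testing.
(iii): Wen matches Eitan: Wen ∈ Quality.
(vi): Kiri matches Wen: Kiri ∉ Testing.
(vi): Kiri matches Wen: Kiri ∈ Quality.
(vii): only 3 candidates remain for Testing, so all are in.

Testing = {Ada, Bao, Beck}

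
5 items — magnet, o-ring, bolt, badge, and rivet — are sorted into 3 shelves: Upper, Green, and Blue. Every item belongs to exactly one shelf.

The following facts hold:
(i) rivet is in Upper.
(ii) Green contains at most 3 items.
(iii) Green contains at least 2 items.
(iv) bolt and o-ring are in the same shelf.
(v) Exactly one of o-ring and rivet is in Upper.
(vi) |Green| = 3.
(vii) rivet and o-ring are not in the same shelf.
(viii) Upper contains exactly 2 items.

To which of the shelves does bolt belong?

From (i): rivet ∈ Upper.
(v) (exactly one): o-ring ∉ Upper.
(iv): bolt matches o-ring: bolt ∉ Upper.
Suppose bolt ∉ Green: no assignment then satisfies all the clues, so bolt ∈ Green.

bolt: Green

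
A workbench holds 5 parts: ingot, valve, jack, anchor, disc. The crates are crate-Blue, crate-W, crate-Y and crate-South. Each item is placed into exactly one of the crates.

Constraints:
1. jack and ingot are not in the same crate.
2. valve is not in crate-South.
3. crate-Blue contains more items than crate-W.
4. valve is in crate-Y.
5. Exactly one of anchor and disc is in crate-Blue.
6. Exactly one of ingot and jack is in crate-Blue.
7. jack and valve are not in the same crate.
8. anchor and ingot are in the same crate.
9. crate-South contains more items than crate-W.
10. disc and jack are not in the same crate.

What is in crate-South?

crate-South = {jack}

From (2): valve ∉ crate-South.
From (4): valve ∈ crate-Y.
(7): jack ∉ crate-Y.
Suppose ingot ∈ crate-South: no assignment then satisfies all the clues, so ingot ∉ crate-South.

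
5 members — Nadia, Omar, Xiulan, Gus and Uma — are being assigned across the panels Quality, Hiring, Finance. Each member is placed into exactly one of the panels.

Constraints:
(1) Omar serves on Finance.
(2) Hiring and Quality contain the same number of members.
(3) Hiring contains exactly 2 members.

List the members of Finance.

From (1): Omar ∈ Finance.
Suppose Nadia ∈ Finance: no assignment then satisfies all the clues, so Nadia ∉ Finance.

Finance = {Omar}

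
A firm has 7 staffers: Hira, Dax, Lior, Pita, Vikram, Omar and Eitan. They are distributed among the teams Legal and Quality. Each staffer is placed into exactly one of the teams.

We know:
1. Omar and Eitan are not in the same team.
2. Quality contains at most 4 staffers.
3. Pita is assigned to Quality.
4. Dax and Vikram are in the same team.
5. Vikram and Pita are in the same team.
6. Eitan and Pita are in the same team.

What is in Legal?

From (3): Pita ∈ Quality.
(5): Vikram matches Pita: Vikram ∉ Legal.
(5): Vikram matches Pita: Vikram ∈ Quality.
(6): Eitan matches Pita: Eitan ∉ Legal.
(6): Eitan matches Pita: Eitan ∈ Quality.
(1): Omar ∉ Quality.
(4): Dax matches Vikram: Dax ∉ Legal.
(4): Dax matches Vikram: Dax ∈ Quality.
Only one team left: Omar ∈ Legal.
(2): Quality already has 4, so the rest are out.
Only one team left: Hira ∈ Legal.
Only one team left: Lior ∈ Legal.

Legal = {Hira, Lior, Omar}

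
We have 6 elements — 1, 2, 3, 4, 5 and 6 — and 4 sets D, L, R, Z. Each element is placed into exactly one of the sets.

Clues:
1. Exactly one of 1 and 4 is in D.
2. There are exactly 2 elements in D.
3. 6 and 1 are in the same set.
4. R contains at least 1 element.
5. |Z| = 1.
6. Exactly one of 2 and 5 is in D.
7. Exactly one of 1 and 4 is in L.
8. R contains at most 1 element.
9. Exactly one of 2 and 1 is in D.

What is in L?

L = {1, 6}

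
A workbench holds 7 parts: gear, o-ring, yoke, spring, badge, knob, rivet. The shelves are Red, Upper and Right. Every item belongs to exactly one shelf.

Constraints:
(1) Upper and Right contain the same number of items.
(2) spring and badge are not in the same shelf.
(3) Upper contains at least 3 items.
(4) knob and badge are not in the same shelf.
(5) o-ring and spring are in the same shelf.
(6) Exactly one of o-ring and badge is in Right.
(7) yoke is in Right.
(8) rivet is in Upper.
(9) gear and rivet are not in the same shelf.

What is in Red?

Red = {knob}

From (7): yoke ∈ Right.
From (8): rivet ∈ Upper.
(9): gear ∉ Upper.
Suppose gear ∈ Red: no assignment then satisfies all the clues, so gear ∉ Red.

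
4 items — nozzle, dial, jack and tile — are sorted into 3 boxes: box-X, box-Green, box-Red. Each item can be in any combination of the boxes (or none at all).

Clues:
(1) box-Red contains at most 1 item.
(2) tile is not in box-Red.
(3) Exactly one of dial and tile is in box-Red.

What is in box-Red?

From (2): tile ∉ box-Red.
(3) (exactly one): dial ∈ box-Red.
(1): box-Red already has 1, so the rest are out.

box-Red = {dial}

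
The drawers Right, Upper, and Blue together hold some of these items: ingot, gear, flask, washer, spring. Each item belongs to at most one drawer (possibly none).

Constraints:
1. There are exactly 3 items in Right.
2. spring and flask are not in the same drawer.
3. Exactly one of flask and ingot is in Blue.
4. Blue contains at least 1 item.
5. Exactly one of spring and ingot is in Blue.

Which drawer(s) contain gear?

gear: Right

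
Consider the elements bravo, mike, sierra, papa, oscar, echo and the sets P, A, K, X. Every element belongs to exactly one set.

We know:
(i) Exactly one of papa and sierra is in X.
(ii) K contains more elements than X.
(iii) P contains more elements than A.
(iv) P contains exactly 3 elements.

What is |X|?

1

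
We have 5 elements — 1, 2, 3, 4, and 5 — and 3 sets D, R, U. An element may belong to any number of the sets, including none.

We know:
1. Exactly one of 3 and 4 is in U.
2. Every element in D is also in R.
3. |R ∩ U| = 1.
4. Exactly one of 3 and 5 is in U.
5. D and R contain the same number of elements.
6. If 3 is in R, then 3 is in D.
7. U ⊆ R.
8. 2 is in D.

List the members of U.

U = {3}

From (8): 2 ∈ D.
(2) with 2 ∈ D: 2 ∈ R.
Suppose 1 ∈ U: no assignment then satisfies all the clues, so 1 ∉ U.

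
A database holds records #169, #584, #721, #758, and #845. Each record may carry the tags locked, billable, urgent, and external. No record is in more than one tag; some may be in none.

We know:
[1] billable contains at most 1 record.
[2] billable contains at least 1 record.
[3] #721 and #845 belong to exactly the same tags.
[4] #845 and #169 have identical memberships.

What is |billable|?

1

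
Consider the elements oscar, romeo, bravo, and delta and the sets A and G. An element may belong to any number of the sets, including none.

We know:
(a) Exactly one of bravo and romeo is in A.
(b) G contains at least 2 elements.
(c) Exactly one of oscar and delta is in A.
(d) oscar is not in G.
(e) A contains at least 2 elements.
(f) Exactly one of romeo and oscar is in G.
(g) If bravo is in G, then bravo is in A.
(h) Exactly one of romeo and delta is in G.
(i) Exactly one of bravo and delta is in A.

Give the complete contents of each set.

A = {bravo, oscar}; G = {bravo, romeo}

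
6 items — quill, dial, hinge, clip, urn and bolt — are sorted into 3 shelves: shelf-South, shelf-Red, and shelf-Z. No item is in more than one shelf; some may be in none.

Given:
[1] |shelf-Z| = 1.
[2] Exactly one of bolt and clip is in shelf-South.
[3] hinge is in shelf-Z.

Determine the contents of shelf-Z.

From (3): hinge ∈ shelf-Z.
(1): shelf-Z already has 1, so the rest are out.

shelf-Z = {hinge}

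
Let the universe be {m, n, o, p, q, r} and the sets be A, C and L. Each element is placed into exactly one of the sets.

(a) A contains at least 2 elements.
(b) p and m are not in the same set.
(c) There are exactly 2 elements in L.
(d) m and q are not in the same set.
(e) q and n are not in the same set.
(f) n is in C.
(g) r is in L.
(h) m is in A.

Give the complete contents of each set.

A = {m, o}; C = {n, p}; L = {q, r}

From (f): n ∈ C.
From (g): r ∈ L.
From (h): m ∈ A.
(b): p ∉ A.
(d): q ∉ A.
(e): q ∉ C.
Only one set left: q ∈ L.
(a): only 2 candidates remain for A, so all are in.
(c): L already has 2, so the rest are out.
Only one set left: p ∈ C.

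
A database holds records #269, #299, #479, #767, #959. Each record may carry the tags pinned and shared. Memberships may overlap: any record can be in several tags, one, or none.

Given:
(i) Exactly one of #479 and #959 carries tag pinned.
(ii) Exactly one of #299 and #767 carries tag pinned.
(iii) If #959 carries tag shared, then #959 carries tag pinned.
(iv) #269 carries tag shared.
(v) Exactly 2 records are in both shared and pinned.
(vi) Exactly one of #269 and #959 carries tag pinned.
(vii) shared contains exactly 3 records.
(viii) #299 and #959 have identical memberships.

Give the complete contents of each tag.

pinned = {#299, #959}; shared = {#269, #299, #959}

From (iv): #269 ∈ shared.
Suppose #269 ∈ pinned: no assignment then satisfies all the clues, so #269 ∉ pinned.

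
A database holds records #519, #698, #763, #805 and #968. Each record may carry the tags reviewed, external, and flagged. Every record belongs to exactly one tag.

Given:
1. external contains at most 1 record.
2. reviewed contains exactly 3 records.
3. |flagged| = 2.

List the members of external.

external = {}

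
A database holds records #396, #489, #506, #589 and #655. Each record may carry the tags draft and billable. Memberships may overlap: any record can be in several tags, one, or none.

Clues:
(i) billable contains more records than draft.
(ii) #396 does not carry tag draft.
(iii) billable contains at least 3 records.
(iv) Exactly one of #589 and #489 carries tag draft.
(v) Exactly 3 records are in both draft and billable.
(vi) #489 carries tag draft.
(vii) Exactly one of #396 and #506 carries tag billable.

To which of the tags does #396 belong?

From (ii): #396 ∉ draft.
From (vi): #489 ∈ draft.
(iv) (exactly one): #589 ∉ draft.
Suppose #396 ∈ billable: no assignment then satisfies all the clues, so #396 ∉ billable.

#396: none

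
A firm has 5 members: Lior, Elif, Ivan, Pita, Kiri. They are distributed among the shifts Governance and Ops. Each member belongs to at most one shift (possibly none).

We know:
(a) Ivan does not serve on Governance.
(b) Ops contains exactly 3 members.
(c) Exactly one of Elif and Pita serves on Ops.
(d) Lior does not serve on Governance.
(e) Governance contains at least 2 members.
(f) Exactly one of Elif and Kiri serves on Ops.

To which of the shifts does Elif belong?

Elif: Ops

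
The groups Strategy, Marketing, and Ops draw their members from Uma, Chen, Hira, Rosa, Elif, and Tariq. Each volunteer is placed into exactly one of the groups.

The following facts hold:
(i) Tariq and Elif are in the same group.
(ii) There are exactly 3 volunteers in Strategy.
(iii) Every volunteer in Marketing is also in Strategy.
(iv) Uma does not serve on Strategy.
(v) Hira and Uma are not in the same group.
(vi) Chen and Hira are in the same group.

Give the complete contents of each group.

From (iv): Uma ∉ Strategy.
(iii) contrapositive: Uma ∉ Marketing.
Only one group left: Uma ∈ Ops.
(v): Hira ∉ Ops.
(vi): Chen matches Hira: Chen ∉ Ops.
Suppose Chen ∉ Strategy: no assignment then satisfies all the clues, so Chen ∈ Strategy.

Strategy = {Chen, Hira, Rosa}; Marketing = {}; Ops = {Elif, Tariq, Uma}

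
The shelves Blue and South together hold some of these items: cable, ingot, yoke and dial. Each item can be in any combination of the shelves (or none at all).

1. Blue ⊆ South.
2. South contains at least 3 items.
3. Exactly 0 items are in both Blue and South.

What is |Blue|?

0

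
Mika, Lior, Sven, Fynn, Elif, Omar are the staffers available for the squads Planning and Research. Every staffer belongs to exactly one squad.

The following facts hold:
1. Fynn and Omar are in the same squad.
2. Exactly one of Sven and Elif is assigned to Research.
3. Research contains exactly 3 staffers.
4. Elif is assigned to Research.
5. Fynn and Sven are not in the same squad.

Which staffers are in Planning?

Planning = {Lior, Mika, Sven}

From (4): Elif ∈ Research.
(2) (exactly one): Sven ∉ Research.
Only one squad left: Sven ∈ Planning.
(5): Fynn ∉ Planning.
Only one squad left: Fynn ∈ Research.
(1): Omar matches Fynn: Omar ∉ Planning.
(1): Omar matches Fynn: Omar ∈ Research.
(3): Research already has 3, so the rest are out.
Only one squad left: Mika ∈ Planning.
Only one squad left: Lior ∈ Planning.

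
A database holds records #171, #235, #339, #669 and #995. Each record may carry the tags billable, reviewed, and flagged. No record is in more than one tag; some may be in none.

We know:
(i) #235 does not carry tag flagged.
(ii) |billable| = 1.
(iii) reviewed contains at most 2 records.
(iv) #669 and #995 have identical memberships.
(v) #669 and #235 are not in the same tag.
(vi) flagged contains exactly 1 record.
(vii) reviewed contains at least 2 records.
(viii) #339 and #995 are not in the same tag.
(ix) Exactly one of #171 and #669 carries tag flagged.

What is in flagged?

From (i): #235 ∉ flagged.
Suppose #171 ∉ flagged: no assignment then satisfies all the clues, so #171 ∈ flagged.

flagged = {#171}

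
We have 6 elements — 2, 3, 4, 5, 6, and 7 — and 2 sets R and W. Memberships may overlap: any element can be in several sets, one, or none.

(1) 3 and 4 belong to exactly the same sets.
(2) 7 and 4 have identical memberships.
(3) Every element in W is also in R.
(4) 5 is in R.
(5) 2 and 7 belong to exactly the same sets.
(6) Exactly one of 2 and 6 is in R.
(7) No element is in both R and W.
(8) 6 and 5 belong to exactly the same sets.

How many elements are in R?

2

From (4): 5 ∈ R.
(7) (disjoint): 5 ∉ W.
(8): 6 matches 5: 6 ∈ R.
(8): 6 matches 5: 6 ∉ W.
(6) (exactly one): 2 ∉ R.
(3) contrapositive: 2 ∉ W.
(5): 7 matches 2: 7 ∉ R.
(5): 7 matches 2: 7 ∉ W.
(2): 4 matches 7: 4 ∉ R.
(2): 4 matches 7: 4 ∉ W.
(1): 3 matches 4: 3 ∉ R.
(1): 3 matches 4: 3 ∉ W.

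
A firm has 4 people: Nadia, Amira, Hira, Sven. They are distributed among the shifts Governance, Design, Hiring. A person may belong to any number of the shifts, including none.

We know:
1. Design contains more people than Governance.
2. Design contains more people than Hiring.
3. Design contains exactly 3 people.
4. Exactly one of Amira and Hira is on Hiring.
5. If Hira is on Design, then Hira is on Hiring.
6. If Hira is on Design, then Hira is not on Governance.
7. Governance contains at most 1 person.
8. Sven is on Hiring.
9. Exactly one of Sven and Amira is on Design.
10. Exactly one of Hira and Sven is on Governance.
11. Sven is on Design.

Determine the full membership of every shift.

From (8): Sven ∈ Hiring.
From (11): Sven ∈ Design.
(9) (exactly one): Amira ∉ Design.
(3): only 3 candidates remain for Design, so all are in.
(5): Hira ∈ Hiring.
(6): Hira ∉ Governance.
(10) (exactly one): Sven ∈ Governance.
(4) (exactly one): Amira ∉ Hiring.
(7): Governance already has 1, so the rest are out.
Suppose Nadia ∈ Hiring: no assignment then satisfies all the clues, so Nadia ∉ Hiring.

Governance = {Sven}; Design = {Hira, Nadia, Sven}; Hiring = {Hira, Sven}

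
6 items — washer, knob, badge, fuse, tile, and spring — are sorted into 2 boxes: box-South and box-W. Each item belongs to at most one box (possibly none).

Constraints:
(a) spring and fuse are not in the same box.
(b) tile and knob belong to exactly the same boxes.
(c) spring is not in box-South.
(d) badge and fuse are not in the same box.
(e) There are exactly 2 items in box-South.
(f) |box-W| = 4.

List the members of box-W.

From (c): spring ∉ box-South.
Suppose washer ∈ box-W: no assignment then satisfies all the clues, so washer ∉ box-W.

box-W = {badge, knob, spring, tile}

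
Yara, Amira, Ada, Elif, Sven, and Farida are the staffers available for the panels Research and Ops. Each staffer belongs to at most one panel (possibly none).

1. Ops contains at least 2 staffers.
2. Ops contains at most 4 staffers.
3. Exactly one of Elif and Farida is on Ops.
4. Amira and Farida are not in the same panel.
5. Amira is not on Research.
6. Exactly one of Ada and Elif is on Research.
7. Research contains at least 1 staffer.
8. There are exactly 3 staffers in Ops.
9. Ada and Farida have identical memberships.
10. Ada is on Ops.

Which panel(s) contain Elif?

From (5): Amira ∉ Research.
From (10): Ada ∈ Ops.
(6) (exactly one): Elif ∈ Research.
(9): Farida matches Ada: Farida ∉ Research.
(9): Farida matches Ada: Farida ∈ Ops.
(4): Amira ∉ Ops.

Elif: Research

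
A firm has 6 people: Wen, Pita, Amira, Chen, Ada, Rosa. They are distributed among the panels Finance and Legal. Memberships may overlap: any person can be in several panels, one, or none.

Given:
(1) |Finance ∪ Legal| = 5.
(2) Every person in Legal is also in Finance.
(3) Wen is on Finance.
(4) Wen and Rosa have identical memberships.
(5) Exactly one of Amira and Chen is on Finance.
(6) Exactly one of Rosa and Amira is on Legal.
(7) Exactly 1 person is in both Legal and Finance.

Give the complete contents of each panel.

From (3): Wen ∈ Finance.
(4): Rosa matches Wen: Rosa ∈ Finance.
Suppose Wen ∈ Legal: no assignment then satisfies all the clues, so Wen ∉ Legal.

Finance = {Ada, Amira, Pita, Rosa, Wen}; Legal = {Amira}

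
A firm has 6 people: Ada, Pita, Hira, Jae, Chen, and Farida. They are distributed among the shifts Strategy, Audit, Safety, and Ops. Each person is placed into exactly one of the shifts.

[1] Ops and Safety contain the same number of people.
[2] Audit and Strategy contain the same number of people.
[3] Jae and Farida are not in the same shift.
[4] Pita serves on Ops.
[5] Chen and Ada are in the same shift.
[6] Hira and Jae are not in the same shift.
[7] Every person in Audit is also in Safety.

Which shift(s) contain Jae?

Jae: Safety

From (4): Pita ∈ Ops.
Suppose Jae ∈ Strategy: no assignment then satisfies all the clues, so Jae ∉ Strategy.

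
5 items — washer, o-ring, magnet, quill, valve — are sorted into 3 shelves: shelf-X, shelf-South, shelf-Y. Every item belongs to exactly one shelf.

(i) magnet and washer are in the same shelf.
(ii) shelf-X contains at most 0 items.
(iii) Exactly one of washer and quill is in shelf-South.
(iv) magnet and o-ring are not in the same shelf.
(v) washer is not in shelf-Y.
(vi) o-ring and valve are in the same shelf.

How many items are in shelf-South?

From (v): washer ∉ shelf-Y.
(i): magnet matches washer: magnet ∉ shelf-Y.
(ii): shelf-X already has 0, so the rest are out.
Only one shelf left: washer ∈ shelf-South.
Only one shelf left: magnet ∈ shelf-South.
(iii) (exactly one): quill ∉ shelf-South.
(iv): o-ring ∉ shelf-South.
(vi): valve matches o-ring: valve ∉ shelf-South.
Only one shelf left: o-ring ∈ shelf-Y.
Only one shelf left: quill ∈ shelf-Y.
Only one shelf left: valve ∈ shelf-Y.

2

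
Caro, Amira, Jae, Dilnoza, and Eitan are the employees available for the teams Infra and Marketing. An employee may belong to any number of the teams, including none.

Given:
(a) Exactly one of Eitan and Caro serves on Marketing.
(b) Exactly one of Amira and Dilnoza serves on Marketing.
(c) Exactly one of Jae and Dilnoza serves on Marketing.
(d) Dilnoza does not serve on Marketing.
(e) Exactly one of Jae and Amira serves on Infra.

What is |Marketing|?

3

From (d): Dilnoza ∉ Marketing.
(b) (exactly one): Amira ∈ Marketing.
(c) (exactly one): Jae ∈ Marketing.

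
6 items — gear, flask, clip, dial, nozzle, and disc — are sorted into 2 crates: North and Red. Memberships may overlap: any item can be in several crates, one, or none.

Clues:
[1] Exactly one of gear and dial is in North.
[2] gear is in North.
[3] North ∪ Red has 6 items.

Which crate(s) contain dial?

dial: Red

From (2): gear ∈ North.
(1) (exactly one): dial ∉ North.
Suppose dial ∉ Red: no assignment then satisfies all the clues, so dial ∈ Red.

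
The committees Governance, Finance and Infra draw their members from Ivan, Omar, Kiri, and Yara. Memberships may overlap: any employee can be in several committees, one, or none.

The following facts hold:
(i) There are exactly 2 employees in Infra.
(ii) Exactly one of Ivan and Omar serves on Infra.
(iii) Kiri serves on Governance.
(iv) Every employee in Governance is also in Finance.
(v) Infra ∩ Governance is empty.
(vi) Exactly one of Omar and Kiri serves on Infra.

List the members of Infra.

Infra = {Omar, Yara}

From (iii): Kiri ∈ Governance.
(iv) with Kiri ∈ Governance: Kiri ∈ Finance.
(v) (disjoint): Kiri ∉ Infra.
(vi) (exactly one): Omar ∈ Infra.
(ii) (exactly one): Ivan ∉ Infra.
(v) (disjoint): Omar ∉ Governance.
(i): only 2 candidates remain for Infra, so all are in.
(v) (disjoint): Yara ∉ Governance.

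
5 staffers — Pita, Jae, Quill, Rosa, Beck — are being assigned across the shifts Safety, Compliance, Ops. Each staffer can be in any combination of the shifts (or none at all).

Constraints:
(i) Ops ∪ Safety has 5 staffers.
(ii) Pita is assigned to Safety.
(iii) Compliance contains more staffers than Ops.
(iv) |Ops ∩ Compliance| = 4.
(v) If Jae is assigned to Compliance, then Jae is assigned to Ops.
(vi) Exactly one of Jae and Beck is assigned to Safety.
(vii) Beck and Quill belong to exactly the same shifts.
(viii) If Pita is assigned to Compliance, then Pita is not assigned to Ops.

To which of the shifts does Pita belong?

Pita: Compliance, Safety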